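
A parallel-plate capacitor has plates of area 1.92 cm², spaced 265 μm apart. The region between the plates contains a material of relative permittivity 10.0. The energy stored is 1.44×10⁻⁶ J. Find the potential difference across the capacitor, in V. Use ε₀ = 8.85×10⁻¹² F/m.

V ≈ 212 V

A = 1.92 cm² = 1.92×10⁻⁴ m².
C = κε₀A/d = 10.0 × 8.85×10⁻¹² × 1.92×10⁻⁴ / 2.65×10⁻⁴ = 6.41×10⁻¹¹ F.
V = √(2U/C) = √(2 × 1.44×10⁻⁶ / 6.41×10⁻¹¹) = 2.12×10² V.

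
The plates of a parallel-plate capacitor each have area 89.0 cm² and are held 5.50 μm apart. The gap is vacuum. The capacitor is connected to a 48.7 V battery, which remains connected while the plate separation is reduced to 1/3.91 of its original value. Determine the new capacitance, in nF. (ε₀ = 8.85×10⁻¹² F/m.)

A = 89.0 cm² = 8.90×10⁻³ m².
Initially C₁ = ε₀A/d = 8.85×10⁻¹² × 8.90×10⁻³ / 5.50×10⁻⁶ = 1.43×10⁻⁸ F.
C = ε₀A/d scales as 1/d, so C₂/C₁ = d₁/d₂ = 3.91.
C₂ = 3.91 × 1.43×10⁻⁸ = 5.60×10⁻⁸ F.

C ≈ 56.0 nF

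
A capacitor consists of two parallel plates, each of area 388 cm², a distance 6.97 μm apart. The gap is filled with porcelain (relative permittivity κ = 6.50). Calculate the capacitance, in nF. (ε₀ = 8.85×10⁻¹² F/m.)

A = 388 cm² = 3.88×10⁻² m².
C = κε₀A/d = 6.50 × 8.85×10⁻¹² × 3.88×10⁻² / 6.97×10⁻⁶ = 3.20×10⁻⁷ F.

C ≈ 320 nF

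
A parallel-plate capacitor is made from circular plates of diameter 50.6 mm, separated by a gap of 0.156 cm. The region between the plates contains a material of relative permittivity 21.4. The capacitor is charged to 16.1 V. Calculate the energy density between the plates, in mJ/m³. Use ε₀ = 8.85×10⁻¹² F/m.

E = V/d = 16.1 / 1.56×10⁻³ = 1.03×10⁴ V/m.
u = ½κε₀E² = ½ × 21.4 × 8.85×10⁻¹² × (1.03×10⁴)² = 1.01×10⁻² J/m³.

10.1 mJ/m³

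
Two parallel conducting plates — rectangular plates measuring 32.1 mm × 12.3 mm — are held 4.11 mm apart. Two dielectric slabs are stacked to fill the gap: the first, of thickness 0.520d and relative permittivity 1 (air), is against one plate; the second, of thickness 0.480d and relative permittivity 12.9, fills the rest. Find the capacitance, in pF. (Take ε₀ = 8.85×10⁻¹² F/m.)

C ≈ 1.53 pF

A = 32.1 × 12.3 mm² = 3.95×10⁻⁴ m².
Stacked slabs ⇒ two capacitors in series, each with the full plate area.
C₁ = κ₁ε₀A/d₁ = 1.00 × 8.85×10⁻¹² × 3.95×10⁻⁴ / 2.14×10⁻³ = 1.63×10⁻¹² F.
C₂ = κ₂ε₀A/d₂ = 12.9 × 8.85×10⁻¹² × 3.95×10⁻⁴ / 1.97×10⁻³ = 2.28×10⁻¹¹ F.
C = (1/C₁ + 1/C₂)⁻¹ = 1.53×10⁻¹² F.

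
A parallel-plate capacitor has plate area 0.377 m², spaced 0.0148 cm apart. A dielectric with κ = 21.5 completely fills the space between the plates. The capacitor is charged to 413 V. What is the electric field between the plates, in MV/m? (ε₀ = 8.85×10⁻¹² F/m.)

E = V/d = 413 / 1.48×10⁻⁴ = 2.79×10⁶ V/m.

E ≈ 2.79 MV/m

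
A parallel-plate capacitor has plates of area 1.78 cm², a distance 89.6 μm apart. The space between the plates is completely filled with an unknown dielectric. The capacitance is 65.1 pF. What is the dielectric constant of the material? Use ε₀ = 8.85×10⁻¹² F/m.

A = 1.78 cm² = 1.78×10⁻⁴ m².
κ = Cd/(ε₀A) = 6.51×10⁻¹¹ × 8.96×10⁻⁵ / (8.85×10⁻¹² × 1.78×10⁻⁴) = 3.70.

3.70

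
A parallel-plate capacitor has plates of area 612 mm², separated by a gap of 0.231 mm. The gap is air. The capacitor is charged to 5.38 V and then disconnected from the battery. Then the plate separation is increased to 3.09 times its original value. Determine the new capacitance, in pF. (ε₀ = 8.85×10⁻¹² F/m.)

A = 612 mm² = 6.12×10⁻⁴ m².
Initially C₁ = ε₀A/d = 8.85×10⁻¹² × 6.12×10⁻⁴ / 2.31×10⁻⁴ = 2.34×10⁻¹¹ F.
C = ε₀A/d scales as 1/d, so C₂/C₁ = d₁/d₂ = 1/3.09 = 0.324.
C₂ = 0.324 × 2.34×10⁻¹¹ = 7.59×10⁻¹² F.

C ≈ 7.59 pF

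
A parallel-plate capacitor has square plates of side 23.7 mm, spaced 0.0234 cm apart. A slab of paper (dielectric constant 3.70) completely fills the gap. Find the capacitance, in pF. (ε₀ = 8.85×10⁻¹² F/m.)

A = (23.7 mm)² = 5.62×10⁻⁴ m².
C = κε₀A/d = 3.70 × 8.85×10⁻¹² × 5.62×10⁻⁴ / 2.34×10⁻⁴ = 7.86×10⁻¹¹ F.

C ≈ 78.6 pF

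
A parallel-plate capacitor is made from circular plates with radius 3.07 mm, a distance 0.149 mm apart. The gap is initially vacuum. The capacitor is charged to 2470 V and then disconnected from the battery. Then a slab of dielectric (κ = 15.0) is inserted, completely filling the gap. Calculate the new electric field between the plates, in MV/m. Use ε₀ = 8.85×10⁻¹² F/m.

A = π(3.07 mm)² = 2.96×10⁻⁵ m².
Initially C₁ = ε₀A/d = 8.85×10⁻¹² × 2.96×10⁻⁵ / 1.49×10⁻⁴ = 1.76×10⁻¹² F.
E₁ = 1.66×10⁷ V/m.
Isolated ⇒ Q is held fixed. V₂ = Q/C₂ = V₁/15.0; E = V/d, so E₂/E₁ = (V₂/V₁)(d₁/d₂) = 0.0667.
E₂ = 0.0667 × 1.66×10⁷ = 1.11×10⁶ V/m.

E ≈ 1.11 MV/m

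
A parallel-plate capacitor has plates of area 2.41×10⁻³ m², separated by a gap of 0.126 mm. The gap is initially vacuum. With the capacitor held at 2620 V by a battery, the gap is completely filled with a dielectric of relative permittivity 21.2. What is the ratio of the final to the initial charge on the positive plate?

Q₂/Q₁ ≈ 21.2

Battery connected ⇒ V is held fixed.
C₂ = 21.2 C₁ and Q = CV, so Q₂/Q₁ = C₂/C₁ = 21.2.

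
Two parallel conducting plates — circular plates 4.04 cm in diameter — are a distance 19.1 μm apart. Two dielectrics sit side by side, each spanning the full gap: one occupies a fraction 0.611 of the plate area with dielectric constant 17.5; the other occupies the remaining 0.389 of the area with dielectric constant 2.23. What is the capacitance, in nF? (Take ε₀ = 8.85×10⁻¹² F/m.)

6.87 nF

A = π(4.04/2 cm)² = 1.28×10⁻³ m².
Side-by-side slabs ⇒ two capacitors in parallel, each spanning the full gap.
C₁ = κ₁ε₀A₁/d = 17.5 × 8.85×10⁻¹² × 7.83×10⁻⁴ / 1.91×10⁻⁵ = 6.35×10⁻⁹ F.
C₂ = κ₂ε₀A₂/d = 2.23 × 8.85×10⁻¹² × 4.99×10⁻⁴ / 1.91×10⁻⁵ = 5.15×10⁻¹⁰ F.
C = C₁ + C₂ = 6.87×10⁻⁹ F.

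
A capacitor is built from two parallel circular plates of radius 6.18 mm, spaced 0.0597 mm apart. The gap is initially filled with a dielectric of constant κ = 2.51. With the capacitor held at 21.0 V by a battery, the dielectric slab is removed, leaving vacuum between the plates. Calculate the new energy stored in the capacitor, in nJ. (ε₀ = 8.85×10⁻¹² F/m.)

A = π(6.18 mm)² = 1.20×10⁻⁴ m².
Initially C₁ = κε₀A/d = 2.51 × 8.85×10⁻¹² × 1.20×10⁻⁴ / 5.97×10⁻⁵ = 4.46×10⁻¹¹ F.
U₁ = 9.84×10⁻⁹ J.
Battery connected ⇒ V is held fixed. C₂ = 0.398 C₁ and U = ½CV², so U₂/U₁ = C₂/C₁ = 0.398.
U₂ = 0.398 × 9.84×10⁻⁹ = 3.92×10⁻⁹ J.

U ≈ 3.92 nJ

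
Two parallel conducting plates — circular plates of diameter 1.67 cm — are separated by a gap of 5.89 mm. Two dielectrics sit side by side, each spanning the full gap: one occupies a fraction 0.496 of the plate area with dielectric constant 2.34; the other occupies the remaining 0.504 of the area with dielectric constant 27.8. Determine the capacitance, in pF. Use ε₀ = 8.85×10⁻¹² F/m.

4.99 pF

A = π(1.67/2 cm)² = 2.19×10⁻⁴ m².
Side-by-side slabs ⇒ two capacitors in parallel, each spanning the full gap.
C₁ = κ₁ε₀A₁/d = 2.34 × 8.85×10⁻¹² × 1.09×10⁻⁴ / 5.89×10⁻³ = 3.82×10⁻¹³ F.
C₂ = κ₂ε₀A₂/d = 27.8 × 8.85×10⁻¹² × 1.10×10⁻⁴ / 5.89×10⁻³ = 4.61×10⁻¹² F.
C = C₁ + C₂ = 4.99×10⁻¹² F.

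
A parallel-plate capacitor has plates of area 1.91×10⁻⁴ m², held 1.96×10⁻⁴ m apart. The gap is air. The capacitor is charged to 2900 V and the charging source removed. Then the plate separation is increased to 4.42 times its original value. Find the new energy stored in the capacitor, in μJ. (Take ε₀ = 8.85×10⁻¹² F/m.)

Initially C₁ = ε₀A/d = 8.85×10⁻¹² × 1.91×10⁻⁴ / 1.96×10⁻⁴ = 8.62×10⁻¹² F.
U₁ = 3.63×10⁻⁵ J.
Isolated ⇒ Q is held fixed. C₂ = 0.226 C₁ and U = Q²/(2C), so U₂/U₁ = C₁/C₂ = 4.42.
U₂ = 4.42 × 3.63×10⁻⁵ = 1.60×10⁻⁴ J.

160 μJ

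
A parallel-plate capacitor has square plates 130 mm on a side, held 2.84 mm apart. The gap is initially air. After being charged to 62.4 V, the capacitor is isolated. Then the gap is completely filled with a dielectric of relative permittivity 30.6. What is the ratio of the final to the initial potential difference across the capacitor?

Isolated ⇒ Q is held fixed.
C₂ = 30.6 C₁ and V = Q/C, so V₂/V₁ = C₁/C₂ = 0.0327.

V₂/V₁ ≈ 0.0327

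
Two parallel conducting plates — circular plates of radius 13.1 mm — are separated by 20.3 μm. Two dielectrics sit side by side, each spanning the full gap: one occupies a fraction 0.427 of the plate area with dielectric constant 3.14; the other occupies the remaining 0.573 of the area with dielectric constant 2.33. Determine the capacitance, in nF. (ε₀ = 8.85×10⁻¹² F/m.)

C ≈ 0.629 nF

A = π(13.1 mm)² = 5.39×10⁻⁴ m².
Side-by-side slabs ⇒ two capacitors in parallel, each spanning the full gap.
C₁ = κ₁ε₀A₁/d = 3.14 × 8.85×10⁻¹² × 2.30×10⁻⁴ / 2.03×10⁻⁵ = 3.15×10⁻¹⁰ F.
C₂ = κ₂ε₀A₂/d = 2.33 × 8.85×10⁻¹² × 3.09×10⁻⁴ / 2.03×10⁻⁵ = 3.14×10⁻¹⁰ F.
C = C₁ + C₂ = 6.29×10⁻¹⁰ F.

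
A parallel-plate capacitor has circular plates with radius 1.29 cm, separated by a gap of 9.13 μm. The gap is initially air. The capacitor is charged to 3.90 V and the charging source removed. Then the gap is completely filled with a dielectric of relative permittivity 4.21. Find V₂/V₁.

Isolated ⇒ Q is held fixed.
C₂ = 4.21 C₁ and V = Q/C, so V₂/V₁ = C₁/C₂ = 0.238.

V₂/V₁ ≈ 0.238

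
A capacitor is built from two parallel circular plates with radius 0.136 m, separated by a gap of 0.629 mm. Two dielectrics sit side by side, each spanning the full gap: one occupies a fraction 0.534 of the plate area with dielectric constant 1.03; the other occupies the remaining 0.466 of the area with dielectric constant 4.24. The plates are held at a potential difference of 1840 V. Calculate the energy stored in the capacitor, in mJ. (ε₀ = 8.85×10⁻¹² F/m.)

3.50 mJ

A = π(0.136 m)² = 5.81×10⁻² m².
Side-by-side slabs ⇒ two capacitors in parallel, each spanning the full gap.
C₁ = κ₁ε₀A₁/d = 1.03 × 8.85×10⁻¹² × 3.10×10⁻² / 6.29×10⁻⁴ = 4.50×10⁻¹⁰ F.
C₂ = κ₂ε₀A₂/d = 4.24 × 8.85×10⁻¹² × 2.71×10⁻² / 6.29×10⁻⁴ = 1.62×10⁻⁹ F.
C = C₁ + C₂ = 2.07×10⁻⁹ F.
U = ½CV² = ½ × 2.07×10⁻⁹ × (1840)² = 3.50×10⁻³ J.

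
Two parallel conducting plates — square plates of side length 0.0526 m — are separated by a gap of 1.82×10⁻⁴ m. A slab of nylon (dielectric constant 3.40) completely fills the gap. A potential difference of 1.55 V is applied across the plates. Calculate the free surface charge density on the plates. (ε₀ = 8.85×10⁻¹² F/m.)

A = (0.0526 m)² = 2.77×10⁻³ m².
C = κε₀A/d = 3.40 × 8.85×10⁻¹² × 2.77×10⁻³ / 1.82×10⁻⁴ = 4.57×10⁻¹⁰ F.
σ = Q/A = CV/A = 4.57×10⁻¹⁰ × 1.55 / 2.77×10⁻³ = 2.56×10⁻⁷ C/m².

σ ≈ 256 nC/m²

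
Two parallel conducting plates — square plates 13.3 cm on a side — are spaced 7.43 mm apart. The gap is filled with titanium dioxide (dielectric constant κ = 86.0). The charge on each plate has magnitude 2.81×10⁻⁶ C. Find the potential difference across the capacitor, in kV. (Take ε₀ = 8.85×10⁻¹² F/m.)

V ≈ 1.55 kV

A = (13.3 cm)² = 1.77×10⁻² m².
C = κε₀A/d = 86.0 × 8.85×10⁻¹² × 1.77×10⁻² / 7.43×10⁻³ = 1.81×10⁻⁹ F.
V = Q/C = 2.81×10⁻⁶ / 1.81×10⁻⁹ = 1.55×10³ V.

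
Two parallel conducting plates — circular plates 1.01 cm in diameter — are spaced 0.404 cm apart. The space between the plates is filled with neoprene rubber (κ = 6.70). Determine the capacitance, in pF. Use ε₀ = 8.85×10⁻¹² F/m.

A = π(1.01/2 cm)² = 8.01×10⁻⁵ m².
C = κε₀A/d = 6.70 × 8.85×10⁻¹² × 8.01×10⁻⁵ / 4.04×10⁻³ = 1.18×10⁻¹² F.

C ≈ 1.18 pF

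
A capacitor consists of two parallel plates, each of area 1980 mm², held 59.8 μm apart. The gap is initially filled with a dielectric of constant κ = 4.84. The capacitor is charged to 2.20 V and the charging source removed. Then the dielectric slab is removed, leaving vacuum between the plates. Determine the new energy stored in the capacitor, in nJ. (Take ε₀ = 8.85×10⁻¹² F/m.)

A = 1980 mm² = 1.98×10⁻³ m².
Initially C₁ = κε₀A/d = 4.84 × 8.85×10⁻¹² × 1.98×10⁻³ / 5.98×10⁻⁵ = 1.42×10⁻⁹ F.
U₁ = 3.43×10⁻⁹ J.
Isolated ⇒ Q is held fixed. C₂ = 0.207 C₁ and U = Q²/(2C), so U₂/U₁ = C₁/C₂ = 4.84.
U₂ = 4.84 × 3.43×10⁻⁹ = 1.66×10⁻⁸ J.

16.6 nJ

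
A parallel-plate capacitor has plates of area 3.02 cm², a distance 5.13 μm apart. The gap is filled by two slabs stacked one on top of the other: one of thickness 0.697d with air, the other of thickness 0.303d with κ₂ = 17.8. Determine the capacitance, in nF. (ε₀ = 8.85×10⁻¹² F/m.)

A = 3.02 cm² = 3.02×10⁻⁴ m².
Stacked slabs ⇒ two capacitors in series, each with the full plate area.
C₁ = κ₁ε₀A/d₁ = 1.00 × 8.85×10⁻¹² × 3.02×10⁻⁴ / 3.58×10⁻⁶ = 7.47×10⁻¹⁰ F.
C₂ = κ₂ε₀A/d₂ = 17.8 × 8.85×10⁻¹² × 3.02×10⁻⁴ / 1.55×10⁻⁶ = 3.06×10⁻⁸ F.
C = (1/C₁ + 1/C₂)⁻¹ = 7.30×10⁻¹⁰ F.

C ≈ 0.730 nF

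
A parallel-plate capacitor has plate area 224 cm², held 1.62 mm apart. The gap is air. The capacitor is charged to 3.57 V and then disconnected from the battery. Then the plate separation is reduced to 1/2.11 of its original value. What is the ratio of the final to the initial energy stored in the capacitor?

0.474

Isolated ⇒ Q is held fixed.
C₂ = 2.11 C₁ and U = Q²/(2C), so U₂/U₁ = C₁/C₂ = 0.474.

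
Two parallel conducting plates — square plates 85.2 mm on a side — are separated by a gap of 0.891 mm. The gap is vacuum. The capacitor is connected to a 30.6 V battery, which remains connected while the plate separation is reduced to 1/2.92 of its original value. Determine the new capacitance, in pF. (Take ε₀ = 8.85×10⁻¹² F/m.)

C ≈ 211 pF

A = (85.2 mm)² = 7.26×10⁻³ m².
Initially C₁ = ε₀A/d = 8.85×10⁻¹² × 7.26×10⁻³ / 8.91×10⁻⁴ = 7.21×10⁻¹¹ F.
C = ε₀A/d scales as 1/d, so C₂/C₁ = d₁/d₂ = 2.92.
C₂ = 2.92 × 7.21×10⁻¹¹ = 2.11×10⁻¹⁰ F.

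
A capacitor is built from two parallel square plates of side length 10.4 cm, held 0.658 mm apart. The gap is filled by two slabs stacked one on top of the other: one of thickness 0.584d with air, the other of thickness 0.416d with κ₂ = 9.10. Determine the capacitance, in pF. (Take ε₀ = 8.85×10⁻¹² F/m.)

A = (10.4 cm)² = 1.08×10⁻² m².
Stacked slabs ⇒ two capacitors in series, each with the full plate area.
C₁ = κ₁ε₀A/d₁ = 1.00 × 8.85×10⁻¹² × 1.08×10⁻² / 3.84×10⁻⁴ = 2.49×10⁻¹⁰ F.
C₂ = κ₂ε₀A/d₂ = 9.10 × 8.85×10⁻¹² × 1.08×10⁻² / 2.74×10⁻⁴ = 3.18×10⁻⁹ F.
C = (1/C₁ + 1/C₂)⁻¹ = 2.31×10⁻¹⁰ F.

231 pF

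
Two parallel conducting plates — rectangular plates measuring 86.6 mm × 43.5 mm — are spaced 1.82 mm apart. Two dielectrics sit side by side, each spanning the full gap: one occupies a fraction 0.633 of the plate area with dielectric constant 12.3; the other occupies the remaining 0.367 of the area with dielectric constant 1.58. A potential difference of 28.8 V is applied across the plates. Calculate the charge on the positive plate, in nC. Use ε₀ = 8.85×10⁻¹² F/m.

A = 86.6 × 43.5 mm² = 3.77×10⁻³ m².
Side-by-side slabs ⇒ two capacitors in parallel, each spanning the full gap.
C₁ = κ₁ε₀A₁/d = 12.3 × 8.85×10⁻¹² × 2.38×10⁻³ / 1.82×10⁻³ = 1.43×10⁻¹⁰ F.
C₂ = κ₂ε₀A₂/d = 1.58 × 8.85×10⁻¹² × 1.38×10⁻³ / 1.82×10⁻³ = 1.06×10⁻¹¹ F.
C = C₁ + C₂ = 1.53×10⁻¹⁰ F.
Q = CV = 1.53×10⁻¹⁰ × 28.8 = 4.41×10⁻⁹ C.

Q ≈ 4.41 nC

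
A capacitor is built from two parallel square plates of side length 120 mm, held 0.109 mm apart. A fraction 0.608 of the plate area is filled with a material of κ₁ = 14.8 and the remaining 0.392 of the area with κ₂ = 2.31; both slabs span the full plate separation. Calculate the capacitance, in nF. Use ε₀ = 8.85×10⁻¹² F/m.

A = (120 mm)² = 1.44×10⁻² m².
Side-by-side slabs ⇒ two capacitors in parallel, each spanning the full gap.
C₁ = κ₁ε₀A₁/d = 14.8 × 8.85×10⁻¹² × 8.76×10⁻³ / 1.09×10⁻⁴ = 1.05×10⁻⁸ F.
C₂ = κ₂ε₀A₂/d = 2.31 × 8.85×10⁻¹² × 5.64×10⁻³ / 1.09×10⁻⁴ = 1.06×10⁻⁹ F.
C = C₁ + C₂ = 1.16×10⁻⁸ F.

11.6 nF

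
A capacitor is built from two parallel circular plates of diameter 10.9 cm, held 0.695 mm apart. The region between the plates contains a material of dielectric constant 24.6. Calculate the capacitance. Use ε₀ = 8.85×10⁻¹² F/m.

C ≈ 2.92 nF

A = π(10.9/2 cm)² = 9.33×10⁻³ m².
C = κε₀A/d = 24.6 × 8.85×10⁻¹² × 9.33×10⁻³ / 6.95×10⁻⁴ = 2.92×10⁻⁹ F.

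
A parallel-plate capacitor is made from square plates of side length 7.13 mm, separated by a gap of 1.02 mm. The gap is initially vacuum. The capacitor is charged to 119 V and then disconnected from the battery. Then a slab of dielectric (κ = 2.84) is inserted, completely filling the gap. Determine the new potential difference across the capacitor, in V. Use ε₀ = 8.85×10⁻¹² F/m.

A = (7.13 mm)² = 5.08×10⁻⁵ m².
Initially C₁ = ε₀A/d = 8.85×10⁻¹² × 5.08×10⁻⁵ / 1.02×10⁻³ = 4.41×10⁻¹³ F.
V₁ = 1.19×10² V.
Isolated ⇒ Q is held fixed. C₂ = 2.84 C₁ and V = Q/C, so V₂/V₁ = C₁/C₂ = 0.352.
V₂ = 0.352 × 1.19×10² = 41.9 V.

V ≈ 41.9 V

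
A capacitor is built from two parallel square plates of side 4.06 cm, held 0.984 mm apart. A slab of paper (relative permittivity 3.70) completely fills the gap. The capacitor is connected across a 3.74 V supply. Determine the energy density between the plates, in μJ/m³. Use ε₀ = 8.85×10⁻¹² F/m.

E = V/d = 3.74 / 9.84×10⁻⁴ = 3.80×10³ V/m.
u = ½κε₀E² = ½ × 3.70 × 8.85×10⁻¹² × (3.80×10³)² = 2.37×10⁻⁴ J/m³.

u ≈ 237 μJ/m³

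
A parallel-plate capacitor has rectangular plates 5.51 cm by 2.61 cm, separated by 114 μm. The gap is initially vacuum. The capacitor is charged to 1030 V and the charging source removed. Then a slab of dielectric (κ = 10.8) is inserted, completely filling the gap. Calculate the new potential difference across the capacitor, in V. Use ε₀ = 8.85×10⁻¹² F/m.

V ≈ 95.4 V

A = 5.51 × 2.61 cm² = 1.44×10⁻³ m².
Initially C₁ = ε₀A/d = 8.85×10⁻¹² × 1.44×10⁻³ / 1.14×10⁻⁴ = 1.12×10⁻¹⁰ F.
V₁ = 1.03×10³ V.
Isolated ⇒ Q is held fixed. C₂ = 10.8 C₁ and V = Q/C, so V₂/V₁ = C₁/C₂ = 0.0926.
V₂ = 0.0926 × 1.03×10³ = 95.4 V.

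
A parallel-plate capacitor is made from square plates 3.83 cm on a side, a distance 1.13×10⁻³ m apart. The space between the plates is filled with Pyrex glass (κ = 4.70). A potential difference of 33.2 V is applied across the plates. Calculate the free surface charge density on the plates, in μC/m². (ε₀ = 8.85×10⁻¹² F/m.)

A = (3.83 cm)² = 1.47×10⁻³ m².
C = κε₀A/d = 4.70 × 8.85×10⁻¹² × 1.47×10⁻³ / 1.13×10⁻³ = 5.40×10⁻¹¹ F.
σ = Q/A = CV/A = 5.40×10⁻¹¹ × 33.2 / 1.47×10⁻³ = 1.22×10⁻⁶ C/m².

σ ≈ 1.22 μC/m²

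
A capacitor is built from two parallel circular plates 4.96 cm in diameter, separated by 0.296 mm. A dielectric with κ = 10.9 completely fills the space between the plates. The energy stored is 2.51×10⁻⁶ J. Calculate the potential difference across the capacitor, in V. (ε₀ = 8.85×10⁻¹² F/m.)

A = π(4.96/2 cm)² = 1.93×10⁻³ m².
C = κε₀A/d = 10.9 × 8.85×10⁻¹² × 1.93×10⁻³ / 2.96×10⁻⁴ = 6.30×10⁻¹⁰ F.
V = √(2U/C) = √(2 × 2.51×10⁻⁶ / 6.30×10⁻¹⁰) = 89.3 V.

V ≈ 89.3 V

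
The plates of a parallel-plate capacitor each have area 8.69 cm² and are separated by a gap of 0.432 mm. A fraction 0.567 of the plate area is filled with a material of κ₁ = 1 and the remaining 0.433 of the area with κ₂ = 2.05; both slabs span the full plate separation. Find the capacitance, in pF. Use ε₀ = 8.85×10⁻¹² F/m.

C ≈ 25.9 pF

A = 8.69 cm² = 8.69×10⁻⁴ m².
Side-by-side slabs ⇒ two capacitors in parallel, each spanning the full gap.
C₁ = κ₁ε₀A₁/d = 1.00 × 8.85×10⁻¹² × 4.93×10⁻⁴ / 4.32×10⁻⁴ = 1.01×10⁻¹¹ F.
C₂ = κ₂ε₀A₂/d = 2.05 × 8.85×10⁻¹² × 3.76×10⁻⁴ / 4.32×10⁻⁴ = 1.58×10⁻¹¹ F.
C = C₁ + C₂ = 2.59×10⁻¹¹ F.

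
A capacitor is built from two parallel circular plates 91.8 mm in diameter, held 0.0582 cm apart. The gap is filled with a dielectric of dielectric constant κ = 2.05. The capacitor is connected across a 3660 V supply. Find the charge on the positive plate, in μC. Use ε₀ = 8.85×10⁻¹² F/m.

Q ≈ 0.755 μC

A = π(91.8/2 mm)² = 6.62×10⁻³ m².
C = κε₀A/d = 2.05 × 8.85×10⁻¹² × 6.62×10⁻³ / 5.82×10⁻⁴ = 2.06×10⁻¹⁰ F.
Q = CV = 2.06×10⁻¹⁰ × 3660 = 7.55×10⁻⁷ C.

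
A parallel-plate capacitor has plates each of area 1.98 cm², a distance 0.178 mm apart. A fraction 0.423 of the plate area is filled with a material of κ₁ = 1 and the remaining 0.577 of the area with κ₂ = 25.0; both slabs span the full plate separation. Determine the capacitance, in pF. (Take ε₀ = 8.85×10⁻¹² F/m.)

A = 1.98 cm² = 1.98×10⁻⁴ m².
Side-by-side slabs ⇒ two capacitors in parallel, each spanning the full gap.
C₁ = κ₁ε₀A₁/d = 1.00 × 8.85×10⁻¹² × 8.38×10⁻⁵ / 1.78×10⁻⁴ = 4.16×10⁻¹² F.
C₂ = κ₂ε₀A₂/d = 25.0 × 8.85×10⁻¹² × 1.14×10⁻⁴ / 1.78×10⁻⁴ = 1.42×10⁻¹⁰ F.
C = C₁ + C₂ = 1.46×10⁻¹⁰ F.

C ≈ 146 pF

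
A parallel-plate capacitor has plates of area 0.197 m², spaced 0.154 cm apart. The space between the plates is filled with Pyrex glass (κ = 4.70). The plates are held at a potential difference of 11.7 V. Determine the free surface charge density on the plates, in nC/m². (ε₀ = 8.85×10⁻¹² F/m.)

σ ≈ 316 nC/m²

C = κε₀A/d = 4.70 × 8.85×10⁻¹² × 0.197 / 1.54×10⁻³ = 5.32×10⁻⁹ F.
σ = Q/A = CV/A = 5.32×10⁻⁹ × 11.7 / 0.197 = 3.16×10⁻⁷ C/m².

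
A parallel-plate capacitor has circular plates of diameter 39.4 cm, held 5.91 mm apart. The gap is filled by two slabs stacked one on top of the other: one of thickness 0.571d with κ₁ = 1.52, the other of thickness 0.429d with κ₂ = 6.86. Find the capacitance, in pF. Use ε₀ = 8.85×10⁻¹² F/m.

A = π(39.4/2 cm)² = 0.122 m².
Stacked slabs ⇒ two capacitors in series, each with the full plate area.
C₁ = κ₁ε₀A/d₁ = 1.52 × 8.85×10⁻¹² × 0.122 / 3.37×10⁻³ = 4.86×10⁻¹⁰ F.
C₂ = κ₂ε₀A/d₂ = 6.86 × 8.85×10⁻¹² × 0.122 / 2.54×10⁻³ = 2.92×10⁻⁹ F.
C = (1/C₁ + 1/C₂)⁻¹ = 4.17×10⁻¹⁰ F.

C ≈ 417 pF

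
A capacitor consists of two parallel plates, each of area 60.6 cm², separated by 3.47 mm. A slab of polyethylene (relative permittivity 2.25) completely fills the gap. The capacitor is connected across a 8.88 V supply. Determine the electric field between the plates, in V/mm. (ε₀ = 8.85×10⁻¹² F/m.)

E ≈ 2.56 V/mm

E = V/d = 8.88 / 3.47×10⁻³ = 2.56×10³ V/m.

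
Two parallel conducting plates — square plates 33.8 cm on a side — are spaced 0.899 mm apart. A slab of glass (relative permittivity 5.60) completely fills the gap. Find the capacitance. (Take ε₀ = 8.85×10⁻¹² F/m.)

C ≈ 6.30 nF

A = (33.8 cm)² = 0.114 m².
C = κε₀A/d = 5.60 × 8.85×10⁻¹² × 0.114 / 8.99×10⁻⁴ = 6.30×10⁻⁹ F.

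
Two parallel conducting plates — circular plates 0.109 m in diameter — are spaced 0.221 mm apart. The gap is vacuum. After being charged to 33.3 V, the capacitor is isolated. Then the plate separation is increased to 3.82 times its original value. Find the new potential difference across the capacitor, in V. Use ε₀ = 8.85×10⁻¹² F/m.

A = π(0.109/2 m)² = 9.33×10⁻³ m².
Initially C₁ = ε₀A/d = 8.85×10⁻¹² × 9.33×10⁻³ / 2.21×10⁻⁴ = 3.74×10⁻¹⁰ F.
V₁ = 33.3 V.
Isolated ⇒ Q is held fixed. C₂ = 0.262 C₁ and V = Q/C, so V₂/V₁ = C₁/C₂ = 3.82.
V₂ = 3.82 × 33.3 = 1.27×10² V.

V ≈ 127 V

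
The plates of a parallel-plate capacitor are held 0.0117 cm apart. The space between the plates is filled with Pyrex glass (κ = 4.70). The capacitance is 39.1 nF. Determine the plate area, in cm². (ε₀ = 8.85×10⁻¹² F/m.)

A = Cd/(κε₀) = 3.91×10⁻⁸ × 1.17×10⁻⁴ / (4.70 × 8.85×10⁻¹²) = 0.110 m².

1100 cm²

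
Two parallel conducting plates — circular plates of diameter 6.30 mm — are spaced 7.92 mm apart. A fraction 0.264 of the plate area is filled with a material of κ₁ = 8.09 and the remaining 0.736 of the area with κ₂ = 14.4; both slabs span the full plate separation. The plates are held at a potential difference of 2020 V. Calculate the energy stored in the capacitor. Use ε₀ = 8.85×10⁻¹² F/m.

A = π(6.30/2 mm)² = 3.12×10⁻⁵ m².
Side-by-side slabs ⇒ two capacitors in parallel, each spanning the full gap.
C₁ = κ₁ε₀A₁/d = 8.09 × 8.85×10⁻¹² × 8.23×10⁻⁶ / 7.92×10⁻³ = 7.44×10⁻¹⁴ F.
C₂ = κ₂ε₀A₂/d = 14.4 × 8.85×10⁻¹² × 2.29×10⁻⁵ / 7.92×10⁻³ = 3.69×10⁻¹³ F.
C = C₁ + C₂ = 4.44×10⁻¹³ F.
U = ½CV² = ½ × 4.44×10⁻¹³ × (2020)² = 9.05×10⁻⁷ J.

0.905 μJ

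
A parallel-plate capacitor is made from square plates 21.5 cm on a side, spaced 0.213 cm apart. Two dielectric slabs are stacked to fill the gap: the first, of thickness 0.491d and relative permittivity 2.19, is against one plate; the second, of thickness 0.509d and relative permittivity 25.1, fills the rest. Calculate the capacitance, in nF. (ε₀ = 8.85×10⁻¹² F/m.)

C ≈ 0.786 nF

A = (21.5 cm)² = 4.62×10⁻² m².
Stacked slabs ⇒ two capacitors in series, each with the full plate area.
C₁ = κ₁ε₀A/d₁ = 2.19 × 8.85×10⁻¹² × 4.62×10⁻² / 1.05×10⁻³ = 8.57×10⁻¹⁰ F.
C₂ = κ₂ε₀A/d₂ = 25.1 × 8.85×10⁻¹² × 4.62×10⁻² / 1.08×10⁻³ = 9.47×10⁻⁹ F.
C = (1/C₁ + 1/C₂)⁻¹ = 7.86×10⁻¹⁰ F.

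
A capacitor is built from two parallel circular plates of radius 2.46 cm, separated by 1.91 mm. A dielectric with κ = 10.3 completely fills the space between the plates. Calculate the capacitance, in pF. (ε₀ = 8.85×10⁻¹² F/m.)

90.7 pF

A = π(2.46 cm)² = 1.90×10⁻³ m².
C = κε₀A/d = 10.3 × 8.85×10⁻¹² × 1.90×10⁻³ / 1.91×10⁻³ = 9.07×10⁻¹¹ F.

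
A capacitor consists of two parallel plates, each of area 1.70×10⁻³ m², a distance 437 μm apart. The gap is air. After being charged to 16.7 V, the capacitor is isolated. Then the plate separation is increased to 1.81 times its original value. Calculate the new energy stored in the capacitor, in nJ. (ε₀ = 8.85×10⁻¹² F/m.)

Initially C₁ = ε₀A/d = 8.85×10⁻¹² × 1.70×10⁻³ / 4.37×10⁻⁴ = 3.44×10⁻¹¹ F.
U₁ = 4.80×10⁻⁹ J.
Isolated ⇒ Q is held fixed. C₂ = 0.552 C₁ and U = Q²/(2C), so U₂/U₁ = C₁/C₂ = 1.81.
U₂ = 1.81 × 4.80×10⁻⁹ = 8.69×10⁻⁹ J.

U ≈ 8.69 nJ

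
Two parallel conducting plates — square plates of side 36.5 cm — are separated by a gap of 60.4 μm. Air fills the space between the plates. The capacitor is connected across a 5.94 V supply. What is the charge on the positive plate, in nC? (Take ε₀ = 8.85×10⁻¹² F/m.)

Q ≈ 116 nC

A = (36.5 cm)² = 0.133 m².
C = ε₀A/d = 8.85×10⁻¹² × 0.133 / 6.04×10⁻⁵ = 1.95×10⁻⁸ F.
Q = CV = 1.95×10⁻⁸ × 5.94 = 1.16×10⁻⁷ C.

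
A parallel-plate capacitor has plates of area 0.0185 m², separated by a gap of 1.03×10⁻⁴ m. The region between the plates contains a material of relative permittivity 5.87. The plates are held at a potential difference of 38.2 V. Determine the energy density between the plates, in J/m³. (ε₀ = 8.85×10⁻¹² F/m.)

u ≈ 3.57 J/m³

E = V/d = 38.2 / 1.03×10⁻⁴ = 3.71×10⁵ V/m.
u = ½κε₀E² = ½ × 5.87 × 8.85×10⁻¹² × (3.71×10⁵)² = 3.57 J/m³.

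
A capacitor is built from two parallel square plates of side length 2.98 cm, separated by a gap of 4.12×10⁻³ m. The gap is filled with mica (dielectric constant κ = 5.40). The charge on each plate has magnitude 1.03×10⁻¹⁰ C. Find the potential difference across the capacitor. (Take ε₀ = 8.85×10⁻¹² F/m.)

A = (2.98 cm)² = 8.88×10⁻⁴ m².
C = κε₀A/d = 5.40 × 8.85×10⁻¹² × 8.88×10⁻⁴ / 4.12×10⁻³ = 1.03×10⁻¹¹ F.
V = Q/C = 1.03×10⁻¹⁰ / 1.03×10⁻¹¹ = 10.00 V.

V ≈ 10.00 V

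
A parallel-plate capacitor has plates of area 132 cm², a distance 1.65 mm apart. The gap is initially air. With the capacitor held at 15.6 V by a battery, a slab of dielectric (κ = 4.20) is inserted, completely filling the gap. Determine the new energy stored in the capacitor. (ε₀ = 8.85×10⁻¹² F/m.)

A = 132 cm² = 1.32×10⁻² m².
Initially C₁ = ε₀A/d = 8.85×10⁻¹² × 1.32×10⁻² / 1.65×10⁻³ = 7.08×10⁻¹¹ F.
U₁ = 8.61×10⁻⁹ J.
Battery connected ⇒ V is held fixed. C₂ = 4.20 C₁ and U = ½CV², so U₂/U₁ = C₂/C₁ = 4.20.
U₂ = 4.20 × 8.61×10⁻⁹ = 3.62×10⁻⁸ J.

U ≈ 36.2 nJ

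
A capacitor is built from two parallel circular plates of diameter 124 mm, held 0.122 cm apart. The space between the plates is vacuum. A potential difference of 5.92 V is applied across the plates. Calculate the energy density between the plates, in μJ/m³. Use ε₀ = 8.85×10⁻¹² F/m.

104 μJ/m³

E = V/d = 5.92 / 1.22×10⁻³ = 4.85×10³ V/m.
u = ½ε₀E² = ½ × 8.85×10⁻¹² × (4.85×10³)² = 1.04×10⁻⁴ J/m³.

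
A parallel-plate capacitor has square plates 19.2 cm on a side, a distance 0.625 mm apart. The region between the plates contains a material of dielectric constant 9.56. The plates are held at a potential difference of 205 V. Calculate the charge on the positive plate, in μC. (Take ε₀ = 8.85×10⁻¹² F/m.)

Q ≈ 1.02 μC

A = (19.2 cm)² = 3.69×10⁻² m².
C = κε₀A/d = 9.56 × 8.85×10⁻¹² × 3.69×10⁻² / 6.25×10⁻⁴ = 4.99×10⁻⁹ F.
Q = CV = 4.99×10⁻⁹ × 205 = 1.02×10⁻⁶ C.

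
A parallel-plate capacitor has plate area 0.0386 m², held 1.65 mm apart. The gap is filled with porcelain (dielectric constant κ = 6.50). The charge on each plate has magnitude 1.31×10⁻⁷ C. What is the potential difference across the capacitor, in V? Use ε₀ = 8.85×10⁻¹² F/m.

C = κε₀A/d = 6.50 × 8.85×10⁻¹² × 3.86×10⁻² / 1.65×10⁻³ = 1.35×10⁻⁹ F.
V = Q/C = 1.31×10⁻⁷ / 1.35×10⁻⁹ = 97.3 V.

97.3 V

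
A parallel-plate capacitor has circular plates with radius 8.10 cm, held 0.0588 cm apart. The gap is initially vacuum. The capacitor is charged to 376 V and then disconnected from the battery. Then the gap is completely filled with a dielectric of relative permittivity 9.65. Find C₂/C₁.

C = κε₀A/d scales with κ, so C₂/C₁ = κ = 9.65.

C₂/C₁ ≈ 9.65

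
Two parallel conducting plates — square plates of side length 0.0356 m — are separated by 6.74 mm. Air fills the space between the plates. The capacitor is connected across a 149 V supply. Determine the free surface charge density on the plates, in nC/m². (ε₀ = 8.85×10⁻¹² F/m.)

196 nC/m²

A = (0.0356 m)² = 1.27×10⁻³ m².
C = ε₀A/d = 8.85×10⁻¹² × 1.27×10⁻³ / 6.74×10⁻³ = 1.66×10⁻¹² F.
σ = Q/A = CV/A = 1.66×10⁻¹² × 149 / 1.27×10⁻³ = 1.96×10⁻⁷ C/m².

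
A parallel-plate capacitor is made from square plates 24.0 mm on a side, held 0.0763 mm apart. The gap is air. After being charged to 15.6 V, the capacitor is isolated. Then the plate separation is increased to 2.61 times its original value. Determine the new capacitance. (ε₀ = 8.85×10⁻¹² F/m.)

C ≈ 25.6 pF

A = (24.0 mm)² = 5.76×10⁻⁴ m².
Initially C₁ = ε₀A/d = 8.85×10⁻¹² × 5.76×10⁻⁴ / 7.63×10⁻⁵ = 6.68×10⁻¹¹ F.
C = ε₀A/d scales as 1/d, so C₂/C₁ = d₁/d₂ = 1/2.61 = 0.383.
C₂ = 0.383 × 6.68×10⁻¹¹ = 2.56×10⁻¹¹ F.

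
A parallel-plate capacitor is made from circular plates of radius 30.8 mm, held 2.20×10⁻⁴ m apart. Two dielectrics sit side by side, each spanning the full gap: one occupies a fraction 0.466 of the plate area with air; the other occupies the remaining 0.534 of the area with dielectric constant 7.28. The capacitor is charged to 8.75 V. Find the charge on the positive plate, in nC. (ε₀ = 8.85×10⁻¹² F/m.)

4.57 nC

A = π(30.8 mm)² = 2.98×10⁻³ m².
Side-by-side slabs ⇒ two capacitors in parallel, each spanning the full gap.
C₁ = κ₁ε₀A₁/d = 1.00 × 8.85×10⁻¹² × 1.39×10⁻³ / 2.20×10⁻⁴ = 5.59×10⁻¹¹ F.
C₂ = κ₂ε₀A₂/d = 7.28 × 8.85×10⁻¹² × 1.59×10⁻³ / 2.20×10⁻⁴ = 4.66×10⁻¹⁰ F.
C = C₁ + C₂ = 5.22×10⁻¹⁰ F.
Q = CV = 5.22×10⁻¹⁰ × 8.75 = 4.57×10⁻⁹ C.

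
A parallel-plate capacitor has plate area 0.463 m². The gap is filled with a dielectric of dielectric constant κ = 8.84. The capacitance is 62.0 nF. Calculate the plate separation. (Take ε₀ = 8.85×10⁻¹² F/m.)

0.584 mm

d = κε₀A/C = 8.84 × 8.85×10⁻¹² × 0.463 / 6.20×10⁻⁸ = 5.84×10⁻⁴ m.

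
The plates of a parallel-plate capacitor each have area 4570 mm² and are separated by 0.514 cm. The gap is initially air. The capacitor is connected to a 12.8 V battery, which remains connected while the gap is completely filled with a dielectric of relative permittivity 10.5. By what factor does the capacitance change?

10.5

C = κε₀A/d scales with κ, so C₂/C₁ = κ = 10.5.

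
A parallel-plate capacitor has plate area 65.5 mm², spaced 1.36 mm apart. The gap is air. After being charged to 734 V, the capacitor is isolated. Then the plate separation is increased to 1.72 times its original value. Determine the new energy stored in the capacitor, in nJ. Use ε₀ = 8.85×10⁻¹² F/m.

U ≈ 197 nJ

A = 65.5 mm² = 6.55×10⁻⁵ m².
Initially C₁ = ε₀A/d = 8.85×10⁻¹² × 6.55×10⁻⁵ / 1.36×10⁻³ = 4.26×10⁻¹³ F.
U₁ = 1.15×10⁻⁷ J.
Isolated ⇒ Q is held fixed. C₂ = 0.581 C₁ and U = Q²/(2C), so U₂/U₁ = C₁/C₂ = 1.72.
U₂ = 1.72 × 1.15×10⁻⁷ = 1.97×10⁻⁷ J.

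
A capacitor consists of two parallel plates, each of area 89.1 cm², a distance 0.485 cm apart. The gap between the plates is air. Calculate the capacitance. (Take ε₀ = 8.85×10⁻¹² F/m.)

C ≈ 16.3 pF

A = 89.1 cm² = 8.91×10⁻³ m².
C = ε₀A/d = 8.85×10⁻¹² × 8.91×10⁻³ / 4.85×10⁻³ = 1.63×10⁻¹¹ F.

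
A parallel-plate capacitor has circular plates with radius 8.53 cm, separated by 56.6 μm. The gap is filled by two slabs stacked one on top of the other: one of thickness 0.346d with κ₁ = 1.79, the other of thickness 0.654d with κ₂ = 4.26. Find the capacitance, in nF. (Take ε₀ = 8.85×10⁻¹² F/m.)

10.3 nF

A = π(8.53 cm)² = 2.29×10⁻² m².
Stacked slabs ⇒ two capacitors in series, each with the full plate area.
C₁ = κ₁ε₀A/d₁ = 1.79 × 8.85×10⁻¹² × 2.29×10⁻² / 1.96×10⁻⁵ = 1.85×10⁻⁸ F.
C₂ = κ₂ε₀A/d₂ = 4.26 × 8.85×10⁻¹² × 2.29×10⁻² / 3.70×10⁻⁵ = 2.33×10⁻⁸ F.
C = (1/C₁ + 1/C₂)⁻¹ = 1.03×10⁻⁸ F.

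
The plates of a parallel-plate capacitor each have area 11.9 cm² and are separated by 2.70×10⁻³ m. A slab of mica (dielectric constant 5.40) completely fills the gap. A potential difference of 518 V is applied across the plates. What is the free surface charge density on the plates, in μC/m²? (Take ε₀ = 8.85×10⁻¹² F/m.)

A = 11.9 cm² = 1.19×10⁻³ m².
C = κε₀A/d = 5.40 × 8.85×10⁻¹² × 1.19×10⁻³ / 2.70×10⁻³ = 2.11×10⁻¹¹ F.
σ = Q/A = CV/A = 2.11×10⁻¹¹ × 518 / 1.19×10⁻³ = 9.17×10⁻⁶ C/m².

σ ≈ 9.17 μC/m²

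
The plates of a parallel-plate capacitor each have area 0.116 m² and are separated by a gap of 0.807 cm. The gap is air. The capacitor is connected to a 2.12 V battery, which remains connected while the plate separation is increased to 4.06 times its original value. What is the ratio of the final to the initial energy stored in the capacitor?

0.246

Battery connected ⇒ V is held fixed.
C₂ = 0.246 C₁ and U = ½CV², so U₂/U₁ = C₂/C₁ = 0.246.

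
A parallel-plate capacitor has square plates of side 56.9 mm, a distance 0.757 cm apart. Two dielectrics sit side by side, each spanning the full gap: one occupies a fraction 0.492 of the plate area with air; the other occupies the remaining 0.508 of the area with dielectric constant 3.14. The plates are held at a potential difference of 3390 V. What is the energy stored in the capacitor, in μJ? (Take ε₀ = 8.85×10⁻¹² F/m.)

U ≈ 45.4 μJ

A = (56.9 mm)² = 3.24×10⁻³ m².
Side-by-side slabs ⇒ two capacitors in parallel, each spanning the full gap.
C₁ = κ₁ε₀A₁/d = 1.00 × 8.85×10⁻¹² × 1.59×10⁻³ / 7.57×10⁻³ = 1.86×10⁻¹² F.
C₂ = κ₂ε₀A₂/d = 3.14 × 8.85×10⁻¹² × 1.64×10⁻³ / 7.57×10⁻³ = 6.04×10⁻¹² F.
C = C₁ + C₂ = 7.90×10⁻¹² F.
U = ½CV² = ½ × 7.90×10⁻¹² × (3390)² = 4.54×10⁻⁵ J.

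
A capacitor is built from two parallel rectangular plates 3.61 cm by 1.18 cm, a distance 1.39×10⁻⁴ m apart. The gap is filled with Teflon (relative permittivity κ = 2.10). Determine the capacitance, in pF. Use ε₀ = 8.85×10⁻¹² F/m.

A = 3.61 × 1.18 cm² = 4.26×10⁻⁴ m².
C = κε₀A/d = 2.10 × 8.85×10⁻¹² × 4.26×10⁻⁴ / 1.39×10⁻⁴ = 5.70×10⁻¹¹ F.

57.0 pF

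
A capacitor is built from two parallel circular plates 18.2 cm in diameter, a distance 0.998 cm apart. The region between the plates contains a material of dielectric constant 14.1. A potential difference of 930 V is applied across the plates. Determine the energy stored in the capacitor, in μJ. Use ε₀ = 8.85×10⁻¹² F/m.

141 μJ

A = π(18.2/2 cm)² = 2.60×10⁻² m².
C = κε₀A/d = 14.1 × 8.85×10⁻¹² × 2.60×10⁻² / 9.98×10⁻³ = 3.25×10⁻¹⁰ F.
U = ½CV² = ½ × 3.25×10⁻¹⁰ × (930)² = 1.41×10⁻⁴ J.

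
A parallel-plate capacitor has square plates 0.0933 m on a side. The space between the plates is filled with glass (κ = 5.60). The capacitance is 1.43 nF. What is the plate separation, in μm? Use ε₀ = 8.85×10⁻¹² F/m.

A = (0.0933 m)² = 8.70×10⁻³ m².
d = κε₀A/C = 5.60 × 8.85×10⁻¹² × 8.70×10⁻³ / 1.43×10⁻⁹ = 3.02×10⁻⁴ m.

d ≈ 302 μm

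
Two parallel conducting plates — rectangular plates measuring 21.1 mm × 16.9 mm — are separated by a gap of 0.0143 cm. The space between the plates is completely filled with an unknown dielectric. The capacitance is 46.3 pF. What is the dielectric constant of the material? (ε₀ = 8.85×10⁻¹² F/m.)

A = 21.1 × 16.9 mm² = 3.57×10⁻⁴ m².
κ = Cd/(ε₀A) = 4.63×10⁻¹¹ × 1.43×10⁻⁴ / (8.85×10⁻¹² × 3.57×10⁻⁴) = 2.10.

2.10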